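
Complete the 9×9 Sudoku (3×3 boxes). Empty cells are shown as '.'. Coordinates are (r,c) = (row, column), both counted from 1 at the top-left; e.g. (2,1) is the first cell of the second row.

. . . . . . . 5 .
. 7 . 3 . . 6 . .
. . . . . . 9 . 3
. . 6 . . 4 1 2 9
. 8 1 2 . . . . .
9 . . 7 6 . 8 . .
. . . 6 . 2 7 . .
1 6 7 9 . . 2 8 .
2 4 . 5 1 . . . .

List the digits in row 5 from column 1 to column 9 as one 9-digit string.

(1,7) = 4 (sole candidate).
(2,8) = 1 (sole candidate).
(3,8) = 7 (sole candidate).
(4,4) = 8 (sole candidate).
(8,6) = 3 (sole candidate).
(9,7) = 3 (sole candidate).
(9,9) = 6 (sole candidate).
(1,4) = 1 (sole candidate).
(3,4) = 4 (sole candidate).
(5,7) = 5: row 5 has {1,2,8}; col 7 has {1,2,3,4,6,7,8,9}; box has {1,2,8,9} → only 5 remains.
(6,9) = 4 (sole candidate).
(8,5) = 4 (sole candidate).
(8,9) = 5 (sole candidate).
(9,8) = 9 (sole candidate).
(5,6) = 9: row 5 has {1,2,5,8}; col 6 has {2,3,4}; box has {2,4,6,7,8} → only 9 remains.
(5,9) = 7: row 5 has {1,2,5,8,9}; col 9 has {3,4,5,6,9}; box has {1,2,4,5,8,9} → only 7 remains.
(6,8) = 3 (sole candidate).
(7,5) = 8 (sole candidate).
(7,8) = 4 (sole candidate).
(7,9) = 1 (sole candidate).
(9,3) = 8 (sole candidate).
(9,6) = 7 (sole candidate).
(5,5) = 3: row 5 has {1,2,5,7,8,9}; col 5 has {1,4,6,8}; box has {2,4,6,7,8,9} → only 3 remains.
(5,8) = 6: row 5 has {1,2,3,5,7,8,9}; col 8 has {1,2,3,4,5,7,8,9}; box has {1,2,3,4,5,7,8,9} → only 6 remains.
(4,5) = 5 (sole candidate).
(5,1) = 4: row 5 has {1,2,3,5,6,7,8,9}; col 1 has {1,2,9}; box has {1,6,8,9} → only 4 remains.

481239567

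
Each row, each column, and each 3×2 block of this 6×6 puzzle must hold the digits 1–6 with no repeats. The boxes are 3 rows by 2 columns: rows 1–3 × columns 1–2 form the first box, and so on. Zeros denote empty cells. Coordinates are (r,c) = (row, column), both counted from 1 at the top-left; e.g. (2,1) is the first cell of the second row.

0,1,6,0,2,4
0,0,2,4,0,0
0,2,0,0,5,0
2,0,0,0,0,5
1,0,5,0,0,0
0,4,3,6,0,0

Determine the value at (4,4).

1

(3,3) = 1 (sole candidate).
(3,4) = 3 (sole candidate).
(3,6) = 6 (sole candidate).
(4,3) = 4 (sole candidate).
(4,4) = 1: row 4 has {2,4,5}; col 4 has {3,4,6}; box has {3,4,5,6} → only 1 remains.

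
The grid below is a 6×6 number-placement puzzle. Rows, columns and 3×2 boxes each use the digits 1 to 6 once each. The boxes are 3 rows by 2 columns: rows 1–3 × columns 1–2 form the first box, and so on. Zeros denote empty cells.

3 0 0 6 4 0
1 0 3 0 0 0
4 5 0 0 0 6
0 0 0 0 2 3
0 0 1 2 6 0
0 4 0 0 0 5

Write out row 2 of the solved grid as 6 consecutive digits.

163452

row 1, column 2 = 2: row 1 has {3,4,6}; col 2 has {4,5}; box has {1,3,4,5} → only 2 remains.
row 1, column 3 = 5: row 1 has {2,3,4,6}; col 3 has {1,3}; box has {3,6} → only 5 remains.
row 1, column 6 = 1: row 1 has {2,3,4,5,6}; col 6 has {3,5,6}; box has {4,6} → only 1 remains.
row 2, column 2 = 6: row 2 has {1,3}; col 2 has {2,4,5}; box has {1,2,3,4,5} → only 6 remains.
row 2, column 4 = 4: row 2 has {1,3,6}; col 4 has {2,6}; box has {3,5,6} → only 4 remains.
row 2, column 5 = 5: row 2 has {1,3,4,6}; col 5 has {2,4,6}; box has {1,4,6} → only 5 remains.
row 2, column 6 = 2: row 2 has {1,3,4,5,6}; col 6 has {1,3,5,6}; box has {1,4,5,6} → only 2 remains.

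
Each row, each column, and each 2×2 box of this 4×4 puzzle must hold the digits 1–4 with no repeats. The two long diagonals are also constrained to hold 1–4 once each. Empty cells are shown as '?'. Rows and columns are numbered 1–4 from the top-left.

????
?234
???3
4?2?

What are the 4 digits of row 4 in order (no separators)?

4321

row 1, column 3 = 1: row 1 has {}; col 3 has {2,3}; box has {3,4} → only 1 remains.
row 1, column 4 = 2: row 1 has {1}; col 4 has {3,4}; box has {1,3,4}; anti-diagonal has {3,4} → only 2 remains.
row 2, column 1 = 1: row 2 has {2,3,4}; col 1 has {4}; box has {2} → only 1 remains.
row 3, column 1 = 2: row 3 has {3}; col 1 has {1,4}; box has {4} → only 2 remains.
row 3, column 2 = 1: row 3 has {2,3}; col 2 has {2}; box has {2,4}; anti-diagonal has {2,3,4} → only 1 remains.
row 3, column 3 = 4: row 3 has {1,2,3}; col 3 has {1,2,3}; box has {2,3}; main diagonal has {2} → only 4 remains.
row 4, column 2 = 3: row 4 has {2,4}; col 2 has {1,2}; box has {1,2,4} → only 3 remains.
row 4, column 4 = 1: row 4 has {2,3,4}; col 4 has {2,3,4}; box has {2,3,4}; main diagonal has {2,4} → only 1 remains.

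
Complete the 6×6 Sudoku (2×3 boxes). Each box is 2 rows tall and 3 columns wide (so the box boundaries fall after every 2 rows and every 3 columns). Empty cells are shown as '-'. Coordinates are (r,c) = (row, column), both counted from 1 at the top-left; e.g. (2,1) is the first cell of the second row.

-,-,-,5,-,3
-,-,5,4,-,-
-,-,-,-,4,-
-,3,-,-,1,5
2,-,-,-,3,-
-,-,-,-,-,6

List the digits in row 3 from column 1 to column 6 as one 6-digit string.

561342

(3,6) = 2: row 3 has {4}; col 6 has {3,5,6}; box has {1,4,5} → only 2 remains.
(4,4) = 6: row 4 has {1,3,5}; col 4 has {4,5}; box has {1,2,4,5} → only 6 remains.
(5,4) = 1: row 5 has {2,3}; col 4 has {4,5,6}; box has {3,6} → only 1 remains.
(5,6) = 4: row 5 has {1,2,3}; col 6 has {2,3,5,6}; box has {1,3,6} → only 4 remains.
(6,4) = 2: row 6 has {6}; col 4 has {1,4,5,6}; box has {1,3,4,6} → only 2 remains.
(6,5) = 5: row 6 has {2,6}; col 5 has {1,3,4}; box has {1,2,3,4,6} → only 5 remains.
(2,6) = 1: row 2 has {4,5}; col 6 has {2,3,4,5,6}; box has {3,4,5} → only 1 remains.
(3,4) = 3: row 3 has {2,4}; col 4 has {1,2,4,5,6}; box has {1,2,4,5,6} → only 3 remains.
(4,1) = 4: row 4 has {1,3,5,6}; col 1 has {2}; box has {3} → only 4 remains.
(4,3) = 2: row 4 has {1,3,4,5,6}; col 3 has {5}; box has {3,4} → only 2 remains.
(5,3) = 6: row 5 has {1,2,3,4}; col 3 has {2,5}; box has {2} → only 6 remains.
(3,3) = 1: row 3 has {2,3,4}; col 3 has {2,5,6}; box has {2,3,4} → only 1 remains.
(5,2) = 5: row 5 has {1,2,3,4,6}; col 2 has {3}; box has {2,6} → only 5 remains.
(1,3) = 4: row 1 has {3,5}; col 3 has {1,2,5,6}; box has {5} → only 4 remains.
(3,2) = 6: row 3 has {1,2,3,4}; col 2 has {3,5}; box has {1,2,3,4} → only 6 remains.
(6,3) = 3: row 6 has {2,5,6}; col 3 has {1,2,4,5,6}; box has {2,5,6} → only 3 remains.
(2,2) = 2: row 2 has {1,4,5}; col 2 has {3,5,6}; box has {4,5} → only 2 remains.
(2,5) = 6: row 2 has {1,2,4,5}; col 5 has {1,3,4,5}; box has {1,3,4,5} → only 6 remains.
(3,1) = 5: row 3 has {1,2,3,4,6}; col 1 has {2,4}; box has {1,2,3,4,6} → only 5 remains.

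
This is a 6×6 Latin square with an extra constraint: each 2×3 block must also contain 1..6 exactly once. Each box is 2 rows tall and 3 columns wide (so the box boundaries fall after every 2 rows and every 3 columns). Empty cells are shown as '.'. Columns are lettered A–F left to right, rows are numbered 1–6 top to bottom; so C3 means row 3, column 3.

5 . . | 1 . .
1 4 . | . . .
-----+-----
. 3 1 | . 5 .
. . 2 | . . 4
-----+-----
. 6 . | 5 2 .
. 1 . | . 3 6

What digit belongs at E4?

1

B1 = 2 (sole candidate).
F1 = 3 (sole candidate).
E2 = 6 (sole candidate).
F3 = 2 (sole candidate).
A4 = 6 (sole candidate).
B4 = 5 (sole candidate).
D4 = 3 (sole candidate).
E4 = 1: row 4 has {2,3,4,5,6}; col 5 has {2,3,5,6}; box has {2,3,4,5} → only 1 remains.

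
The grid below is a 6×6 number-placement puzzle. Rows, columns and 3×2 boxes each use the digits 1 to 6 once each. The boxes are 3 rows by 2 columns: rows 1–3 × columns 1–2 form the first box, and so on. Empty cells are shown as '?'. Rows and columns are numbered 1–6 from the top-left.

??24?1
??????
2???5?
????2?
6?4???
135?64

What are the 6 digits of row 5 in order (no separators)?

row 1, column 5 = 3: row 1 has {1,2,4}; col 5 has {2,5,6}; box has {1,5} → only 3 remains.
row 2, column 5 = 4: row 2 has {}; col 5 has {2,3,5,6}; box has {1,3,5} → only 4 remains.
row 3, column 6 = 6: row 3 has {2,5}; col 6 has {1,4}; box has {1,3,4,5} → only 6 remains.
row 5, column 5 = 1: row 5 has {4,6}; col 5 has {2,3,4,5,6}; box has {2,4,6} → only 1 remains.
row 6, column 4 = 2: row 6 has {1,3,4,5,6}; col 4 has {4}; box has {4,5} → only 2 remains.
row 1, column 1 = 5: row 1 has {1,2,3,4}; col 1 has {1,2,6}; box has {2} → only 5 remains.
row 1, column 2 = 6: row 1 has {1,2,3,4,5}; col 2 has {3}; box has {2,5} → only 6 remains.
row 2, column 1 = 3: row 2 has {4}; col 1 has {1,2,5,6}; box has {2,5,6} → only 3 remains.
row 2, column 2 = 1: row 2 has {3,4}; col 2 has {3,6}; box has {2,3,5,6} → only 1 remains.
row 2, column 3 = 6: row 2 has {1,3,4}; col 3 has {2,4,5}; box has {2,4} → only 6 remains.
row 2, column 4 = 5: row 2 has {1,3,4,6}; col 4 has {2,4}; box has {2,4,6} → only 5 remains.
row 2, column 6 = 2: row 2 has {1,3,4,5,6}; col 6 has {1,4,6}; box has {1,3,4,5,6} → only 2 remains.
row 3, column 2 = 4: row 3 has {2,5,6}; col 2 has {1,3,6}; box has {1,2,3,5,6} → only 4 remains.
row 4, column 1 = 4: row 4 has {2}; col 1 has {1,2,3,5,6}; box has {1,3,6} → only 4 remains.
row 4, column 2 = 5: row 4 has {2,4}; col 2 has {1,3,4,6}; box has {1,3,4,6} → only 5 remains.
row 4, column 6 = 3: row 4 has {2,4,5}; col 6 has {1,2,4,6}; box has {1,2,4,6} → only 3 remains.
row 5, column 2 = 2: row 5 has {1,4,6}; col 2 has {1,3,4,5,6}; box has {1,3,4,5,6} → only 2 remains.
row 5, column 4 = 3: row 5 has {1,2,4,6}; col 4 has {2,4,5}; box has {2,4,5} → only 3 remains.
row 5, column 6 = 5: row 5 has {1,2,3,4,6}; col 6 has {1,2,3,4,6}; box has {1,2,3,4,6} → only 5 remains.

624315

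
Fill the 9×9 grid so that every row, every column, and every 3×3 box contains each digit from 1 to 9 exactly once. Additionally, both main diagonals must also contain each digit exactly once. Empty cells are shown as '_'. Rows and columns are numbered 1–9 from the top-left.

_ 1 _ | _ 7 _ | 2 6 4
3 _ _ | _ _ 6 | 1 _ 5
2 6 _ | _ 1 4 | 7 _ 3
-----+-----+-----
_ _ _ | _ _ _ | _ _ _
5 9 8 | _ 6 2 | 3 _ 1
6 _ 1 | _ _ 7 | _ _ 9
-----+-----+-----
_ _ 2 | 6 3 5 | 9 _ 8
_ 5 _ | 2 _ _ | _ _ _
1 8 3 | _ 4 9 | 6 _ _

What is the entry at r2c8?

r1c1 = 8 (sole candidate).
r1c6 = 3 (sole candidate).
r2c2 = 4 (sole candidate).
r3c3 = 5 (sole candidate).
r4c6 = 8 (sole candidate).
r5c4 = 4 (sole candidate).
r5c8 = 7 (sole candidate).
r6c4 = 3 (sole candidate).
r6c5 = 5 (sole candidate).
r7c2 = 7 (sole candidate).
r8c5 = 8 (sole candidate).
r8c6 = 1 (sole candidate).
r8c7 = 4 (sole candidate).
r8c8 = 3 (sole candidate).
r8c9 = 7 (sole candidate).
r9c4 = 7 (sole candidate).
r9c9 = 2 (sole candidate).
r1c3 = 9 (sole candidate).
r1c4 = 5 (sole candidate).
r2c3 = 7 (sole candidate).
r2c8 = 9: row 2 has {1,3,4,5,6,7}; col 8 has {3,6,7}; box has {1,2,3,4,5,6,7}; anti-diagonal has {1,2,3,4,5,6,7,8} → only 9 remains.

9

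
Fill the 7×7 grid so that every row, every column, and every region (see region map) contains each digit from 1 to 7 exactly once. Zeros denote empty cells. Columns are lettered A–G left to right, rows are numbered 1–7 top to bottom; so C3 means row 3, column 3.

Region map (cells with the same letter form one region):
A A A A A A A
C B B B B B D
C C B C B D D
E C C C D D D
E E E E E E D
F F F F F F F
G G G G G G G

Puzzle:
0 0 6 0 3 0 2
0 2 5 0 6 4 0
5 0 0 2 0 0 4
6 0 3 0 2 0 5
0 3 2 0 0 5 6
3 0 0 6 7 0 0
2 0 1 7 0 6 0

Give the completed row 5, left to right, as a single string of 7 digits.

7321456

C3 = 7: row 3 has {2,4,5}; col 3 has {1,2,3,5,6}; region has {2,4,5,6} → only 7 remains.
E3 = 1: row 3 has {2,4,5,7}; col 5 has {2,3,6,7}; region has {2,4,5,6,7} → only 1 remains.
F3 = 3: row 3 has {1,2,4,5,7}; col 6 has {4,5,6}; region has {2,4,5,6} → only 3 remains.
E5 = 4: row 5 has {2,3,5,6}; col 5 has {1,2,3,6,7}; region has {2,3,5,6} → only 4 remains.
C6 = 4: row 6 has {3,6,7}; col 3 has {1,2,3,5,6,7}; region has {3,6,7} → only 4 remains.
G6 = 1: row 6 has {3,4,6,7}; col 7 has {2,4,5,6}; region has {3,4,6,7} → only 1 remains.
E7 = 5: row 7 has {1,2,6,7}; col 5 has {1,2,3,4,6,7}; region has {1,2,6,7} → only 5 remains.
G7 = 3: row 7 has {1,2,5,6,7}; col 7 has {1,2,4,5,6}; region has {1,2,5,6,7} → only 3 remains.
D2 = 3: row 2 has {2,4,5,6}; col 4 has {2,6,7}; region has {1,2,4,5,6,7} → only 3 remains.
G2 = 7: row 2 has {2,3,4,5,6}; col 7 has {1,2,3,4,5,6}; region has {2,3,4,5,6} → only 7 remains.
B3 = 6: row 3 has {1,2,3,4,5,7}; col 2 has {2,3}; region has {2,3,5} → only 6 remains.
F4 = 1: row 4 has {2,3,5,6}; col 6 has {3,4,5,6}; region has {2,3,4,5,6,7} → only 1 remains.
D5 = 1: row 5 has {2,3,4,5,6}; col 4 has {2,3,6,7}; region has {2,3,4,5,6} → only 1 remains.
B6 = 5: row 6 has {1,3,4,6,7}; col 2 has {2,3,6}; region has {1,3,4,6,7} → only 5 remains.
F6 = 2: row 6 has {1,3,4,5,6,7}; col 6 has {1,3,4,5,6}; region has {1,3,4,5,6,7} → only 2 remains.
B7 = 4: row 7 has {1,2,3,5,6,7}; col 2 has {2,3,5,6}; region has {1,2,3,5,6,7} → only 4 remains.
F1 = 7: row 1 has {2,3,6}; col 6 has {1,2,3,4,5,6}; region has {2,3,6} → only 7 remains.
A2 = 1: row 2 has {2,3,4,5,6,7}; col 1 has {2,3,5,6}; region has {2,3,5,6} → only 1 remains.
B4 = 7: row 4 has {1,2,3,5,6}; col 2 has {2,3,4,5,6}; region has {1,2,3,5,6} → only 7 remains.
D4 = 4: row 4 has {1,2,3,5,6,7}; col 4 has {1,2,3,6,7}; region has {1,2,3,5,6,7} → only 4 remains.
A5 = 7: row 5 has {1,2,3,4,5,6}; col 1 has {1,2,3,5,6}; region has {1,2,3,4,5,6} → only 7 remains.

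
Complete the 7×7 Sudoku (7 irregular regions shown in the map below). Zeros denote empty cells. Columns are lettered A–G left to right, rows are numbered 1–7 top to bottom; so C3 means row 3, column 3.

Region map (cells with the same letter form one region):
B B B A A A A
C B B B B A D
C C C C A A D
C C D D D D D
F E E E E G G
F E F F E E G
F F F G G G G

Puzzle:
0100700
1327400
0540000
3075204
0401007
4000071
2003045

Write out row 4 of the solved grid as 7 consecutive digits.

3675214

G2 = 6: row 2 has {1,2,3,4,7}; col 7 has {1,4,5,7}; region has {2,4,5,7} → only 6 remains.
G3 = 3: row 3 has {4,5}; col 7 has {1,4,5,6,7}; region has {2,4,5,6,7} → only 3 remains.
B4 = 6: row 4 has {2,3,4,5,7}; col 2 has {1,3,4,5}; region has {1,3,4,5} → only 6 remains.
F4 = 1: row 4 has {2,3,4,5,6,7}; col 6 has {4,7}; region has {2,3,4,5,6,7} → only 1 remains.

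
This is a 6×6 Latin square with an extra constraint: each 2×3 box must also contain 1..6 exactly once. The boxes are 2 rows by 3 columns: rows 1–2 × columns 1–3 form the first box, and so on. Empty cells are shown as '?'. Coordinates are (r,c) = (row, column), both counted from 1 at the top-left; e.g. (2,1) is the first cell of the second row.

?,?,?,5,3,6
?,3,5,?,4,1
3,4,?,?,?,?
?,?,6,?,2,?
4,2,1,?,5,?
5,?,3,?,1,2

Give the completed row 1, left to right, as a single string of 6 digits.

(1,2) = 1: row 1 has {3,5,6}; col 2 has {2,3,4}; box has {3,5} → only 1 remains.
(2,4) = 2: row 2 has {1,3,4,5}; col 4 has {5}; box has {1,3,4,5,6} → only 2 remains.
(3,3) = 2: row 3 has {3,4}; col 3 has {1,3,5,6}; box has {3,4,6} → only 2 remains.
(3,5) = 6: row 3 has {2,3,4}; col 5 has {1,2,3,4,5}; box has {2} → only 6 remains.
(3,6) = 5: row 3 has {2,3,4,6}; col 6 has {1,2,6}; box has {2,6} → only 5 remains.
(4,1) = 1: row 4 has {2,6}; col 1 has {3,4,5}; box has {2,3,4,6} → only 1 remains.
(4,2) = 5: row 4 has {1,2,6}; col 2 has {1,2,3,4}; box has {1,2,3,4,6} → only 5 remains.
(5,6) = 3: row 5 has {1,2,4,5}; col 6 has {1,2,5,6}; box has {1,2,5} → only 3 remains.
(6,2) = 6: row 6 has {1,2,3,5}; col 2 has {1,2,3,4,5}; box has {1,2,3,4,5} → only 6 remains.
(6,4) = 4: row 6 has {1,2,3,5,6}; col 4 has {2,5}; box has {1,2,3,5} → only 4 remains.
(1,1) = 2: row 1 has {1,3,5,6}; col 1 has {1,3,4,5}; box has {1,3,5} → only 2 remains.
(1,3) = 4: row 1 has {1,2,3,5,6}; col 3 has {1,2,3,5,6}; box has {1,2,3,5} → only 4 remains.

214536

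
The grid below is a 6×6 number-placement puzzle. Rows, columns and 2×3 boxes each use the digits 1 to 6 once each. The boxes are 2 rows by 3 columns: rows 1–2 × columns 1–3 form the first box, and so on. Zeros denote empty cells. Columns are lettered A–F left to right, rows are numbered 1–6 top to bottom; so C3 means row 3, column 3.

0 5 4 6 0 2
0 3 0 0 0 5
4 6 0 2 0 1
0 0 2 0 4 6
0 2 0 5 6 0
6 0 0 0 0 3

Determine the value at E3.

5

A1 = 1 (sole candidate).
E1 = 3 (sole candidate).
A2 = 2 (sole candidate).
C2 = 6 (sole candidate).
E2 = 1 (sole candidate).
E3 = 5: row 3 has {1,2,4,6}; col 5 has {1,3,4,6}; box has {1,2,4,6} → only 5 remains.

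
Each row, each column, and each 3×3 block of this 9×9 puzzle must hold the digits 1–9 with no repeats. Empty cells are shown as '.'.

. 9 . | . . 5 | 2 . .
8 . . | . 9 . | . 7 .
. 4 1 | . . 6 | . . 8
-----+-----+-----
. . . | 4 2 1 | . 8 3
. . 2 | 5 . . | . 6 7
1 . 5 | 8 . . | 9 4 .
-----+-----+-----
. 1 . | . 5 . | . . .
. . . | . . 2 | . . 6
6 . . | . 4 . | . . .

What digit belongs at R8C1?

R4C7 = 5 (sole candidate).
R5C5 = 3 (sole candidate).
R5C6 = 9 (sole candidate).
R5C7 = 1 (sole candidate).
R6C6 = 7 (sole candidate).
R6C9 = 2 (sole candidate).
R3C5 = 7 (sole candidate).
R3C7 = 3 (sole candidate).
R5C1 = 4 (sole candidate).
R5C2 = 8 (sole candidate).
R6C5 = 6 (sole candidate).
R1C8 = 1 (sole candidate).
R1C9 = 4 (sole candidate).
R2C7 = 6 (sole candidate).
R2C9 = 5 (sole candidate).
R3C4 = 2 (sole candidate).
R3C8 = 9 (sole candidate).
R6C2 = 3 (sole candidate).
R7C9 = 9 (sole candidate).
R9C9 = 1 (sole candidate).
R1C4 = 3 (sole candidate).
R1C5 = 8 (sole candidate).
R2C2 = 2 (sole candidate).
R2C3 = 3 (sole candidate).
R2C4 = 1 (sole candidate).
R2C6 = 4 (sole candidate).
R3C1 = 5 (sole candidate).
R8C5 = 1 (sole candidate).
R1C1 = 7 (sole candidate).
R1C3 = 6 (sole candidate).
R4C1 = 9 (sole candidate).
R4C3 = 7 (sole candidate).
R8C1 = 3: row 8 has {1,2,6}; col 1 has {1,4,5,6,7,8,9}; box has {1,6} → only 3 remains.

3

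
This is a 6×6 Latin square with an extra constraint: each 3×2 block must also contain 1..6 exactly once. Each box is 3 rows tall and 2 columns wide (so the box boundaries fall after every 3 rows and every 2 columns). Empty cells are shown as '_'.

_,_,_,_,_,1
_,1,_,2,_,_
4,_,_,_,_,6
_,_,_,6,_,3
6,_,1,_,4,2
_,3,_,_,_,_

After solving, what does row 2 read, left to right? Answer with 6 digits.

r5c2 = 5: row 5 has {1,2,4,6}; col 2 has {1,3}; box has {3,6} → only 5 remains.
r5c4 = 3: row 5 has {1,2,4,5,6}; col 4 has {2,6}; box has {1,6} → only 3 remains.
r6c6 = 5: row 6 has {3}; col 6 has {1,2,3,6}; box has {2,3,4} → only 5 remains.
r2c6 = 4: row 2 has {1,2}; col 6 has {1,2,3,5,6}; box has {1,6} → only 4 remains.
r3c2 = 2: row 3 has {4,6}; col 2 has {1,3,5}; box has {1,4} → only 2 remains.
r4c2 = 4: row 4 has {3,6}; col 2 has {1,2,3,5}; box has {3,5,6} → only 4 remains.
r4c5 = 1: row 4 has {3,4,6}; col 5 has {4}; box has {2,3,4,5} → only 1 remains.
r6c4 = 4: row 6 has {3,5}; col 4 has {2,3,6}; box has {1,3,6} → only 4 remains.
r6c5 = 6: row 6 has {3,4,5}; col 5 has {1,4}; box has {1,2,3,4,5} → only 6 remains.
r1c2 = 6: row 1 has {1}; col 2 has {1,2,3,4,5}; box has {1,2,4} → only 6 remains.
r1c4 = 5: row 1 has {1,6}; col 4 has {2,3,4,6}; box has {2} → only 5 remains.
r3c3 = 3: row 3 has {2,4,6}; col 3 has {1}; box has {2,5} → only 3 remains.
r3c4 = 1: row 3 has {2,3,4,6}; col 4 has {2,3,4,5,6}; box has {2,3,5} → only 1 remains.
r3c5 = 5: row 3 has {1,2,3,4,6}; col 5 has {1,4,6}; box has {1,4,6} → only 5 remains.
r4c1 = 2: row 4 has {1,3,4,6}; col 1 has {4,6}; box has {3,4,5,6} → only 2 remains.
r4c3 = 5: row 4 has {1,2,3,4,6}; col 3 has {1,3}; box has {1,3,4,6} → only 5 remains.
r6c1 = 1: row 6 has {3,4,5,6}; col 1 has {2,4,6}; box has {2,3,4,5,6} → only 1 remains.
r6c3 = 2: row 6 has {1,3,4,5,6}; col 3 has {1,3,5}; box has {1,3,4,5,6} → only 2 remains.
r1c1 = 3: row 1 has {1,5,6}; col 1 has {1,2,4,6}; box has {1,2,4,6} → only 3 remains.
r1c3 = 4: row 1 has {1,3,5,6}; col 3 has {1,2,3,5}; box has {1,2,3,5} → only 4 remains.
r1c5 = 2: row 1 has {1,3,4,5,6}; col 5 has {1,4,5,6}; box has {1,4,5,6} → only 2 remains.
r2c1 = 5: row 2 has {1,2,4}; col 1 has {1,2,3,4,6}; box has {1,2,3,4,6} → only 5 remains.
r2c3 = 6: row 2 has {1,2,4,5}; col 3 has {1,2,3,4,5}; box has {1,2,3,4,5} → only 6 remains.
r2c5 = 3: row 2 has {1,2,4,5,6}; col 5 has {1,2,4,5,6}; box has {1,2,4,5,6} → only 3 remains.

516234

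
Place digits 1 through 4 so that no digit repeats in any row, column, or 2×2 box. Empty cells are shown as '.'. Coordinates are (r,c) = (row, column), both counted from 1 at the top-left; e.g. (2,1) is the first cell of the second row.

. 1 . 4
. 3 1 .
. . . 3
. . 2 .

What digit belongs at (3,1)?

(1,1) = 2 (sole candidate).
(1,3) = 3 (sole candidate).
(2,1) = 4 (sole candidate).
(2,4) = 2 (sole candidate).
(3,1) = 1: row 3 has {3}; col 1 has {2,4}; box has {} → only 1 remains.

1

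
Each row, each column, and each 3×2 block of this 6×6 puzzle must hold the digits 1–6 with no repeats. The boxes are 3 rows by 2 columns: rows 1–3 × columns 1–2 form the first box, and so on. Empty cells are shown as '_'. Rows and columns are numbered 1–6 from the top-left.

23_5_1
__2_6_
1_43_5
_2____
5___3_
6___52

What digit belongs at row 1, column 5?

row 1, column 3 = 6: row 1 has {1,2,3,5}; col 3 has {2,4}; box has {2,3,4,5} → only 6 remains.
row 1, column 5 = 4: row 1 has {1,2,3,5,6}; col 5 has {3,5,6}; box has {1,5,6} → only 4 remains.

4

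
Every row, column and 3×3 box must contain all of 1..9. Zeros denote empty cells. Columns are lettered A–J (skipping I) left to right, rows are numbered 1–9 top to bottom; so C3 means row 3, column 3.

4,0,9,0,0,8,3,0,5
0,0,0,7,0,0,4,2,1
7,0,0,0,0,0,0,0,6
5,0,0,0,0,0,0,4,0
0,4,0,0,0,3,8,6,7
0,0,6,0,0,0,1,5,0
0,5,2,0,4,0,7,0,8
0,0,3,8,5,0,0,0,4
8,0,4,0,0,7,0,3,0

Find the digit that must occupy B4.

3

H1 = 7: row 1 has {3,4,5,8,9}; col 8 has {2,3,4,5,6}; box has {1,2,3,4,5,6} → only 7 remains.
G3 = 9: row 3 has {6,7}; col 7 has {1,3,4,7,8}; box has {1,2,3,4,5,6,7} → only 9 remains.
H3 = 8: row 3 has {6,7,9}; col 8 has {2,3,4,5,6,7}; box has {1,2,3,4,5,6,7,9} → only 8 remains.
G4 = 2: row 4 has {4,5}; col 7 has {1,3,4,7,8,9}; box has {1,4,5,6,7,8} → only 2 remains.
C5 = 1: row 5 has {3,4,6,7,8}; col 3 has {2,3,4,6,9}; box has {4,5,6} → only 1 remains.
G8 = 6: row 8 has {3,4,5,8}; col 7 has {1,2,3,4,7,8,9}; box has {3,4,7,8} → only 6 remains.
G9 = 5: row 9 has {3,4,7,8}; col 7 has {1,2,3,4,6,7,8,9}; box has {3,4,6,7,8} → only 5 remains.
C3 = 5: row 3 has {6,7,8,9}; col 3 has {1,2,3,4,6,9}; box has {4,7,9} → only 5 remains.
C2 = 8: row 2 has {1,2,4,7}; col 3 has {1,2,3,4,5,6,9}; box has {4,5,7,9} → only 8 remains.
C4 = 7: row 4 has {2,4,5}; col 3 has {1,2,3,4,5,6,8,9}; box has {1,4,5,6} → only 7 remains.
F2 = 5: in row 2, 5 can only go here (every other open cell in that row sees a 5).
E2 = 9: in row 2, 9 can only go here (every other open cell in that row sees a 9).
E5 = 2: row 5 has {1,3,4,6,7,8}; col 5 has {4,5,9}; box has {3} → only 2 remains.
A5 = 9: row 5 has {1,2,3,4,6,7,8}; col 1 has {4,5,7,8}; box has {1,4,5,6,7} → only 9 remains.
D5 = 5: row 5 has {1,2,3,4,6,7,8,9}; col 4 has {7,8}; box has {2,3} → only 5 remains.
A8 = 1: row 8 has {3,4,5,6,8}; col 1 has {4,5,7,8,9}; box has {2,3,4,5,8} → only 1 remains.
H8 = 9: row 8 has {1,3,4,5,6,8}; col 8 has {2,3,4,5,6,7,8}; box has {3,4,5,6,7,8} → only 9 remains.
J9 = 2: row 9 has {3,4,5,7,8}; col 9 has {1,4,5,6,7,8}; box has {3,4,5,6,7,8,9} → only 2 remains.
A7 = 6: row 7 has {2,4,5,7,8}; col 1 has {1,4,5,7,8,9}; box has {1,2,3,4,5,8} → only 6 remains.
H7 = 1: row 7 has {2,4,5,6,7,8}; col 8 has {2,3,4,5,6,7,8,9}; box has {2,3,4,5,6,7,8,9} → only 1 remains.
B8 = 7: row 8 has {1,3,4,5,6,8,9}; col 2 has {4,5}; box has {1,2,3,4,5,6,8} → only 7 remains.
F8 = 2: row 8 has {1,3,4,5,6,7,8,9}; col 6 has {3,5,7,8}; box has {4,5,7,8} → only 2 remains.
B9 = 9: row 9 has {2,3,4,5,7,8}; col 2 has {4,5,7}; box has {1,2,3,4,5,6,7,8} → only 9 remains.
A2 = 3: row 2 has {1,2,4,5,7,8,9}; col 1 has {1,4,5,6,7,8,9}; box has {4,5,7,8,9} → only 3 remains.
B2 = 6: row 2 has {1,2,3,4,5,7,8,9}; col 2 has {4,5,7,9}; box has {3,4,5,7,8,9} → only 6 remains.
A6 = 2: row 6 has {1,5,6}; col 1 has {1,3,4,5,6,7,8,9}; box has {1,4,5,6,7,9} → only 2 remains.
F7 = 9: row 7 has {1,2,4,5,6,7,8}; col 6 has {2,3,5,7,8}; box has {2,4,5,7,8} → only 9 remains.
F6 = 4: row 6 has {1,2,5,6}; col 6 has {2,3,5,7,8,9}; box has {2,3,5} → only 4 remains.
D7 = 3: row 7 has {1,2,4,5,6,7,8,9}; col 4 has {5,7,8}; box has {2,4,5,7,8,9} → only 3 remains.
F3 = 1: row 3 has {5,6,7,8,9}; col 6 has {2,3,4,5,7,8,9}; box has {5,7,8,9} → only 1 remains.
F4 = 6: row 4 has {2,4,5,7}; col 6 has {1,2,3,4,5,7,8,9}; box has {2,3,4,5} → only 6 remains.
D6 = 9: row 6 has {1,2,4,5,6}; col 4 has {3,5,7,8}; box has {2,3,4,5,6} → only 9 remains.
J6 = 3: row 6 has {1,2,4,5,6,9}; col 9 has {1,2,4,5,6,7,8}; box has {1,2,4,5,6,7,8} → only 3 remains.
E1 = 6: row 1 has {3,4,5,7,8,9}; col 5 has {2,4,5,9}; box has {1,5,7,8,9} → only 6 remains.
B3 = 2: row 3 has {1,5,6,7,8,9}; col 2 has {4,5,6,7,9}; box has {3,4,5,6,7,8,9} → only 2 remains.
D3 = 4: row 3 has {1,2,5,6,7,8,9}; col 4 has {3,5,7,8,9}; box has {1,5,6,7,8,9} → only 4 remains.
E3 = 3: row 3 has {1,2,4,5,6,7,8,9}; col 5 has {2,4,5,6,9}; box has {1,4,5,6,7,8,9} → only 3 remains.
D4 = 1: row 4 has {2,4,5,6,7}; col 4 has {3,4,5,7,8,9}; box has {2,3,4,5,6,9} → only 1 remains.
E4 = 8: row 4 has {1,2,4,5,6,7}; col 5 has {2,3,4,5,6,9}; box has {1,2,3,4,5,6,9} → only 8 remains.
J4 = 9: row 4 has {1,2,4,5,6,7,8}; col 9 has {1,2,3,4,5,6,7,8}; box has {1,2,3,4,5,6,7,8} → only 9 remains.
B6 = 8: row 6 has {1,2,3,4,5,6,9}; col 2 has {2,4,5,6,7,9}; box has {1,2,4,5,6,7,9} → only 8 remains.
E6 = 7: row 6 has {1,2,3,4,5,6,8,9}; col 5 has {2,3,4,5,6,8,9}; box has {1,2,3,4,5,6,8,9} → only 7 remains.
D9 = 6: row 9 has {2,3,4,5,7,8,9}; col 4 has {1,3,4,5,7,8,9}; box has {2,3,4,5,7,8,9} → only 6 remains.
E9 = 1: row 9 has {2,3,4,5,6,7,8,9}; col 5 has {2,3,4,5,6,7,8,9}; box has {2,3,4,5,6,7,8,9} → only 1 remains.
B1 = 1: row 1 has {3,4,5,6,7,8,9}; col 2 has {2,4,5,6,7,8,9}; box has {2,3,4,5,6,7,8,9} → only 1 remains.
D1 = 2: row 1 has {1,3,4,5,6,7,8,9}; col 4 has {1,3,4,5,6,7,8,9}; box has {1,3,4,5,6,7,8,9} → only 2 remains.
B4 = 3: row 4 has {1,2,4,5,6,7,8,9}; col 2 has {1,2,4,5,6,7,8,9}; box has {1,2,4,5,6,7,8,9} → only 3 remains.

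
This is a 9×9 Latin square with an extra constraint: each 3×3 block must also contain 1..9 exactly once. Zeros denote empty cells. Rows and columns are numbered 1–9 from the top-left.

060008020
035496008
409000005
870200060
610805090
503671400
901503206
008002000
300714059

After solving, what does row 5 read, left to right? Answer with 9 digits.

row 1, column 3 = 7 (sole candidate).
row 3, column 6 = 7 (sole candidate).
row 4, column 3 = 4 (sole candidate).
row 4, column 5 = 3 (sole candidate).
row 4, column 6 = 9 (sole candidate).
row 4, column 9 = 1 (sole candidate).
row 5, column 3 = 2: row 5 has {1,5,6,8,9}; col 3 has {1,3,4,5,7,8,9}; box has {1,3,4,5,6,7,8} → only 2 remains.
row 5, column 5 = 4: row 5 has {1,2,5,6,8,9}; col 5 has {1,3,7,9}; box has {1,2,3,5,6,7,8,9} → only 4 remains.
row 6, column 2 = 9 (sole candidate).
row 6, column 8 = 8 (sole candidate).
row 6, column 9 = 2 (sole candidate).
row 7, column 2 = 4 (sole candidate).
row 7, column 5 = 8 (sole candidate).
row 7, column 8 = 7 (sole candidate).
row 8, column 1 = 7 (sole candidate).
row 8, column 2 = 5 (sole candidate).
row 8, column 4 = 9 (sole candidate).
row 8, column 5 = 6 (sole candidate).
row 9, column 2 = 2 (sole candidate).
row 9, column 3 = 6 (sole candidate).
row 9, column 7 = 8 (sole candidate).
row 1, column 1 = 1 (sole candidate).
row 1, column 4 = 3 (sole candidate).
row 1, column 5 = 5 (sole candidate).
row 1, column 7 = 9 (sole candidate).
row 1, column 9 = 4 (sole candidate).
row 2, column 1 = 2 (sole candidate).
row 2, column 8 = 1 (sole candidate).
row 3, column 2 = 8 (sole candidate).
row 3, column 4 = 1 (sole candidate).
row 3, column 5 = 2 (sole candidate).
row 3, column 8 = 3 (sole candidate).
row 4, column 7 = 5 (sole candidate).
row 8, column 8 = 4 (sole candidate).
row 8, column 9 = 3 (sole candidate).
row 2, column 7 = 7 (sole candidate).
row 3, column 7 = 6 (sole candidate).
row 5, column 7 = 3: row 5 has {1,2,4,5,6,8,9}; col 7 has {2,4,5,6,7,8,9}; box has {1,2,4,5,6,8,9} → only 3 remains.
row 5, column 9 = 7: row 5 has {1,2,3,4,5,6,8,9}; col 9 has {1,2,3,4,5,6,8,9}; box has {1,2,3,4,5,6,8,9} → only 7 remains.

612845397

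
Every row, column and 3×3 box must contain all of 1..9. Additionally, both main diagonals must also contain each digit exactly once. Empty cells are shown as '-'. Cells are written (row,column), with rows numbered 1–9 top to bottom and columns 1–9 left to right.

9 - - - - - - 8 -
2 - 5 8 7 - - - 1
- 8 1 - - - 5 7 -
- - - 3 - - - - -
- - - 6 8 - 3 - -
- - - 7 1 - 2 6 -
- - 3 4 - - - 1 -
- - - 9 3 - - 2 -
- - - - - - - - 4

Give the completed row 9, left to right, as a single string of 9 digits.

672158934

(2,2) = 6 (sole candidate).
(3,4) = 2 (sole candidate).
(6,6) = 5 (sole candidate).
(7,7) = 7 (sole candidate).
(1,9) = 2 (hidden single in row 1).
(2,6) = 3 (hidden single in row 2).
(1,2) = 3 (hidden single in row 1).
(3,1) = 4 (sole candidate).
(1,3) = 7 (sole candidate).
(3,9) = 3 (hidden single in row 3).
(6,1) = 3 (hidden single in row 6).
(9,8) = 3: in row 9, 3 can only go here (every other open cell in that row sees a 3).
(4,7) = 1 (hidden single in column 7).
(1,7) = 6 (hidden single in box 3).
(8,7) = 8 (sole candidate).
(9,7) = 9: row 9 has {3,4}; col 7 has {1,2,3,5,6,7,8}; box has {1,2,3,4,7,8} → only 9 remains.
(2,7) = 4 (sole candidate).
(2,8) = 9 (sole candidate).
(4,6) = 4 (sole candidate).
(4,8) = 5 (sole candidate).
(5,8) = 4 (sole candidate).
(8,2) = 1 (sole candidate).
(9,1) = 6: row 9 has {3,4,9}; col 1 has {2,3,4,9}; box has {1,3}; anti-diagonal has {1,2,3,4,5,7,8,9} → only 6 remains.
(1,6) = 1 (sole candidate).
(8,3) = 4 (sole candidate).
(1,4) = 5 (sole candidate).
(1,5) = 4 (sole candidate).
(9,4) = 1: row 9 has {3,4,6,9}; col 4 has {2,3,4,5,6,7,8,9}; box has {3,4,9} → only 1 remains.
(4,3) = 6 (hidden single in row 4).
(5,1) = 1 (hidden single in row 5).
(5,2) = 5 (hidden single in row 5).
(5,9) = 7 (hidden single in row 5).
(6,2) = 4 (hidden single in row 6).
(7,2) = 9 (hidden single in row 7).
(9,5) = 5: in row 9, 5 can only go here (every other open cell in that row sees a 5).
Singles propagation stalls; (9,6) is still open with candidates {2,7,8}.
  Try (9,6) = 2: then row 7 has no cell left for 2 — contradiction.
  Try (9,6) = 7: this forces (8,6)=6, (8,9)=5, (9,2)=2, (9,3)=8, (3,6)=9, (4,2)=7, (5,6)=2; then row 4 has no cell left for 2 — contradiction.
So (9,6) = 8.
(9,3) = 2: row 9 has {1,3,4,5,6,8,9}; col 3 has {1,3,4,5,6,7}; box has {1,3,4,6,9} → only 2 remains.
(5,3) = 9 (sole candidate).
(5,6) = 2 (sole candidate).
(6,3) = 8 (sole candidate).
(6,9) = 9 (sole candidate).
(7,6) = 6 (sole candidate).
(7,9) = 5 (sole candidate).
(8,6) = 7 (sole candidate).
(8,9) = 6 (sole candidate).
(9,2) = 7: row 9 has {1,2,3,4,5,6,8,9}; col 2 has {1,3,4,5,6,8,9}; box has {1,2,3,4,6,9} → only 7 remains.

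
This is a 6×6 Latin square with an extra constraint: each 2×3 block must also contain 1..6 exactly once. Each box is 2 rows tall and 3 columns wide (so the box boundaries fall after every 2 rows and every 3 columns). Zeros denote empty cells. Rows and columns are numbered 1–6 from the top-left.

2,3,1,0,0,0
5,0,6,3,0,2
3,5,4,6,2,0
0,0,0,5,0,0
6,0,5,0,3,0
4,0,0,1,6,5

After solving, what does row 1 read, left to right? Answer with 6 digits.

231456

R1C4 = 4: row 1 has {1,2,3}; col 4 has {1,3,5,6}; box has {2,3} → only 4 remains.
R1C5 = 5: row 1 has {1,2,3,4}; col 5 has {2,3,6}; box has {2,3,4} → only 5 remains.
R1C6 = 6: row 1 has {1,2,3,4,5}; col 6 has {2,5}; box has {2,3,4,5} → only 6 remains.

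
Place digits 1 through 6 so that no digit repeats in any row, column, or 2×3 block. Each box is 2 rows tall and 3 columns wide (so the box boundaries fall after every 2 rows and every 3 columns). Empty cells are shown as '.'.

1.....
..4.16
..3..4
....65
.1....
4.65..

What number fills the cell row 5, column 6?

row 3, column 5 = 2 (sole candidate).
row 4, column 1 = 2 (sole candidate).
row 4, column 2 = 4 (sole candidate).
row 4, column 3 = 1 (sole candidate).
row 4, column 4 = 3 (sole candidate).
row 6, column 5 = 3 (sole candidate).
row 2, column 4 = 2 (sole candidate).
row 3, column 4 = 1 (sole candidate).
row 5, column 5 = 4 (sole candidate).
row 5, column 6 = 2: row 5 has {1,4}; col 6 has {4,5,6}; box has {3,4,5} → only 2 remains.

2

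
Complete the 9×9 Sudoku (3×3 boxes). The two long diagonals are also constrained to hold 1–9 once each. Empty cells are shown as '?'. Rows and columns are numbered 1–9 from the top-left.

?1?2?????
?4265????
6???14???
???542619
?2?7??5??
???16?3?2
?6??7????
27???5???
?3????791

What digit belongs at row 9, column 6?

6

row 4, column 2 = 8: row 4 has {1,2,4,5,6,9}; col 2 has {1,2,3,4,6,7}; box has {2} → only 8 remains.
row 2, column 7 = 1: in row 2, 1 can only go here (every other open cell in that row sees a 1).
row 3, column 8 = 2: in row 3, 2 can only go here (every other open cell in that row sees a 2).
row 5, column 3 = 6: in row 5, 6 can only go here (every other open cell in that row sees a 6).
row 5, column 1 = 1: in row 5, 1 can only go here (every other open cell in that row sees a 1).
row 7, column 6 = 1: in row 7, 1 can only go here (every other open cell in that row sees a 1).
row 7, column 7 = 2: in row 7, 2 can only go here (every other open cell in that row sees a 2).
row 8, column 3 = 1: in row 8, 1 can only go here (every other open cell in that row sees a 1).
row 9, column 5 = 2: in row 9, 2 can only go here (every other open cell in that row sees a 2).
row 9, column 6 = 6: in row 9, 6 can only go here (every other open cell in that row sees a 6).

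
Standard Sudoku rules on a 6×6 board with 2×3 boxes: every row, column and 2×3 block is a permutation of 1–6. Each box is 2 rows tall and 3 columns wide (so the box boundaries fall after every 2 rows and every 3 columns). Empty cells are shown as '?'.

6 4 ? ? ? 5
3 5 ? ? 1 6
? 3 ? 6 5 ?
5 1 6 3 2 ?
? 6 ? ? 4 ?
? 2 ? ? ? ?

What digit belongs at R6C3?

5

R1C4 = 2 (sole candidate).
R1C5 = 3 (sole candidate).
R2C3 = 2 (sole candidate).
R2C4 = 4 (sole candidate).
R3C3 = 4 (sole candidate).
R3C6 = 1 (sole candidate).
R4C6 = 4 (sole candidate).
R5C1 = 1 (sole candidate).
R5C4 = 5 (sole candidate).
R6C1 = 4 (sole candidate).
R6C4 = 1 (sole candidate).
R6C5 = 6 (sole candidate).
R6C6 = 3 (sole candidate).
R1C3 = 1 (sole candidate).
R3C1 = 2 (sole candidate).
R5C3 = 3 (sole candidate).
R5C6 = 2 (sole candidate).
R6C3 = 5: row 6 has {1,2,3,4,6}; col 3 has {1,2,3,4,6}; box has {1,2,3,4,6} → only 5 remains.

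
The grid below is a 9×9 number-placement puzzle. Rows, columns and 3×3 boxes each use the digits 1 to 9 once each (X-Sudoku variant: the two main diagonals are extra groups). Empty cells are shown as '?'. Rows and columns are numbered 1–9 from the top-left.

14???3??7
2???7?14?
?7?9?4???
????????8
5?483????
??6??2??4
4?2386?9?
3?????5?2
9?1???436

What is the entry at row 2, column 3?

3

row 4, column 1 = 7 (sole candidate).
row 6, column 1 = 8 (sole candidate).
row 7, column 2 = 5 (sole candidate).
row 7, column 7 = 7 (sole candidate).
row 7, column 9 = 1 (sole candidate).
row 8, column 8 = 8 (sole candidate).
row 9, column 2 = 8 (sole candidate).
row 2, column 2 = 9 (sole candidate).
row 3, column 1 = 6 (sole candidate).
row 3, column 3 = 5 (sole candidate).
row 3, column 7 = 8 (sole candidate).
row 3, column 8 = 2 (sole candidate).
row 3, column 9 = 3 (sole candidate).
row 4, column 4 = 4 (sole candidate).
row 5, column 9 = 9 (sole candidate).
row 6, column 7 = 3 (sole candidate).
row 8, column 2 = 6 (sole candidate).
row 8, column 3 = 7 (sole candidate).
row 8, column 4 = 1 (sole candidate).
row 8, column 6 = 9 (sole candidate).
row 1, column 3 = 8 (sole candidate).
row 2, column 3 = 3: row 2 has {1,2,4,7,9}; col 3 has {1,2,4,5,6,7,8}; box has {1,2,4,5,6,7,8,9} → only 3 remains.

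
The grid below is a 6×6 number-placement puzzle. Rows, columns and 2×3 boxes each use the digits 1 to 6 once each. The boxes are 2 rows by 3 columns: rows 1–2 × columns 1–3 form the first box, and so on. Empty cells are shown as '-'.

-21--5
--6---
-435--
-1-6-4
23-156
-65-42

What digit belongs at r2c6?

3

r2c2 = 5: row 2 has {6}; col 2 has {1,2,3,4,6}; box has {1,2,6} → only 5 remains.
r3c1 = 6: row 3 has {3,4,5}; col 1 has {2}; box has {1,3,4} → only 6 remains.
r3c6 = 1: row 3 has {3,4,5,6}; col 6 has {2,4,5,6}; box has {4,5,6} → only 1 remains.
r4c1 = 5: row 4 has {1,4,6}; col 1 has {2,6}; box has {1,3,4,6} → only 5 remains.
r4c3 = 2: row 4 has {1,4,5,6}; col 3 has {1,3,5,6}; box has {1,3,4,5,6} → only 2 remains.
r4c5 = 3: row 4 has {1,2,4,5,6}; col 5 has {4,5}; box has {1,4,5,6} → only 3 remains.
r5c3 = 4: row 5 has {1,2,3,5,6}; col 3 has {1,2,3,5,6}; box has {2,3,5,6} → only 4 remains.
r6c1 = 1: row 6 has {2,4,5,6}; col 1 has {2,5,6}; box has {2,3,4,5,6} → only 1 remains.
r6c4 = 3: row 6 has {1,2,4,5,6}; col 4 has {1,5,6}; box has {1,2,4,5,6} → only 3 remains.
r1c4 = 4: row 1 has {1,2,5}; col 4 has {1,3,5,6}; box has {5} → only 4 remains.
r1c5 = 6: row 1 has {1,2,4,5}; col 5 has {3,4,5}; box has {4,5} → only 6 remains.
r2c4 = 2: row 2 has {5,6}; col 4 has {1,3,4,5,6}; box has {4,5,6} → only 2 remains.
r2c5 = 1: row 2 has {2,5,6}; col 5 has {3,4,5,6}; box has {2,4,5,6} → only 1 remains.
r2c6 = 3: row 2 has {1,2,5,6}; col 6 has {1,2,4,5,6}; box has {1,2,4,5,6} → only 3 remains.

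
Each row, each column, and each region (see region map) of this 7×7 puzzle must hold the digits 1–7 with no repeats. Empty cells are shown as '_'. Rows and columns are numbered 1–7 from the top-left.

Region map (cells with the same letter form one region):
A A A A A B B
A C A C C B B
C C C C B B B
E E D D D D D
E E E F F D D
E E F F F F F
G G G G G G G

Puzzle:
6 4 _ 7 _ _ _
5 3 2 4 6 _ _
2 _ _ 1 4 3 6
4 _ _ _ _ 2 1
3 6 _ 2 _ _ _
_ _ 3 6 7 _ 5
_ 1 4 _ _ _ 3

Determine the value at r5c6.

7

r1c3 = 1 (sole candidate).
r1c5 = 3 (sole candidate).
r1c6 = 5 (sole candidate).
r1c7 = 2 (sole candidate).
r2c7 = 7 (sole candidate).
r4c5 = 5 (sole candidate).
r5c5 = 1 (sole candidate).
r5c7 = 4 (sole candidate).
r6c1 = 1 (sole candidate).
r6c2 = 2 (sole candidate).
r6c6 = 4 (sole candidate).
r7c1 = 7 (sole candidate).
r7c4 = 5 (sole candidate).
r7c5 = 2 (sole candidate).
r7c6 = 6 (sole candidate).
r2c6 = 1 (sole candidate).
r4c2 = 7 (sole candidate).
r4c3 = 6 (sole candidate).
r4c4 = 3 (sole candidate).
r5c3 = 5 (sole candidate).
r5c6 = 7: row 5 has {1,2,3,4,5,6}; col 6 has {1,2,3,4,5,6}; region has {1,2,3,4,5,6} → only 7 remains.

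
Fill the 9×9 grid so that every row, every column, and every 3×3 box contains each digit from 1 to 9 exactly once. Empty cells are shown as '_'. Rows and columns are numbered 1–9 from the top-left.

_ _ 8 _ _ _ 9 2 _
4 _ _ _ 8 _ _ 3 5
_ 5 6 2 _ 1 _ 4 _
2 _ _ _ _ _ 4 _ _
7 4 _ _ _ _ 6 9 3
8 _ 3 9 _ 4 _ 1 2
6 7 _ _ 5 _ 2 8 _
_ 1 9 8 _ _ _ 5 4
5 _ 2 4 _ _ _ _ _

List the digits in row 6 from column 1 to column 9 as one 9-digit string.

R1C2 = 3 (sole candidate).
R3C1 = 9 (sole candidate).
R4C8 = 7 (sole candidate).
R4C9 = 8 (sole candidate).
R6C2 = 6: row 6 has {1,2,3,4,8,9}; col 2 has {1,3,4,5,7}; box has {2,3,4,7,8} → only 6 remains.
R6C5 = 7: row 6 has {1,2,3,4,6,8,9}; col 5 has {5,8}; box has {4,9} → only 7 remains.
R6C7 = 5: row 6 has {1,2,3,4,6,7,8,9}; col 7 has {2,4,6,9}; box has {1,2,3,4,6,7,8,9} → only 5 remains.

863974512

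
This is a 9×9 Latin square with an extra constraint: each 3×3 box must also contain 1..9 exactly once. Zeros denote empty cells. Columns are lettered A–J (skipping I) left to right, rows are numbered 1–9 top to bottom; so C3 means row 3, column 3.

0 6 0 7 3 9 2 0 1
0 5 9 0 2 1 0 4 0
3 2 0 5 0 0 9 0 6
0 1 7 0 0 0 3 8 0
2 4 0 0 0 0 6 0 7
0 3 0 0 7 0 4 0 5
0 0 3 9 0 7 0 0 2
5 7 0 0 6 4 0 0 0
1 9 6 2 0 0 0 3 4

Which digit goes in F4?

H1 = 5: row 1 has {1,2,3,6,7,9}; col 8 has {3,4,8}; box has {1,2,4,6,9} → only 5 remains.
F3 = 8: row 3 has {2,3,5,6,9}; col 6 has {1,4,7,9}; box has {1,2,3,5,7,9} → only 8 remains.
H3 = 7: row 3 has {2,3,5,6,8,9}; col 8 has {3,4,5,8}; box has {1,2,4,5,6,9} → only 7 remains.
J4 = 9: row 4 has {1,3,7,8}; col 9 has {1,2,4,5,6,7}; box has {3,4,5,6,7,8} → only 9 remains.
H5 = 1: row 5 has {2,4,6,7}; col 8 has {3,4,5,7,8}; box has {3,4,5,6,7,8,9} → only 1 remains.
C6 = 8: row 6 has {3,4,5,7}; col 3 has {3,6,7,9}; box has {1,2,3,4,7} → only 8 remains.
H6 = 2: row 6 has {3,4,5,7,8}; col 8 has {1,3,4,5,7,8}; box has {1,3,4,5,6,7,8,9} → only 2 remains.
B7 = 8: row 7 has {2,3,7,9}; col 2 has {1,2,3,4,5,6,7,9}; box has {1,3,5,6,7,9} → only 8 remains.
H7 = 6: row 7 has {2,3,7,8,9}; col 8 has {1,2,3,4,5,7,8}; box has {2,3,4} → only 6 remains.
C8 = 2: row 8 has {4,5,6,7}; col 3 has {3,6,7,8,9}; box has {1,3,5,6,7,8,9} → only 2 remains.
H8 = 9: row 8 has {2,4,5,6,7}; col 8 has {1,2,3,4,5,6,7,8}; box has {2,3,4,6} → only 9 remains.
J8 = 8: row 8 has {2,4,5,6,7,9}; col 9 has {1,2,4,5,6,7,9}; box has {2,3,4,6,9} → only 8 remains.
F9 = 5: row 9 has {1,2,3,4,6,9}; col 6 has {1,4,7,8,9}; box has {2,4,6,7,9} → only 5 remains.
G9 = 7: row 9 has {1,2,3,4,5,6,9}; col 7 has {2,3,4,6,9}; box has {2,3,4,6,8,9} → only 7 remains.
C1 = 4: row 1 has {1,2,3,5,6,7,9}; col 3 has {2,3,6,7,8,9}; box has {2,3,5,6,9} → only 4 remains.
D2 = 6: row 2 has {1,2,4,5,9}; col 4 has {2,5,7,9}; box has {1,2,3,5,7,8,9} → only 6 remains.
G2 = 8: row 2 has {1,2,4,5,6,9}; col 7 has {2,3,4,6,7,9}; box has {1,2,4,5,6,7,9} → only 8 remains.
J2 = 3: row 2 has {1,2,4,5,6,8,9}; col 9 has {1,2,4,5,6,7,8,9}; box has {1,2,4,5,6,7,8,9} → only 3 remains.
C3 = 1: row 3 has {2,3,5,6,7,8,9}; col 3 has {2,3,4,6,7,8,9}; box has {2,3,4,5,6,9} → only 1 remains.
E3 = 4: row 3 has {1,2,3,5,6,7,8,9}; col 5 has {2,3,6,7}; box has {1,2,3,5,6,7,8,9} → only 4 remains.
A4 = 6: row 4 has {1,3,7,8,9}; col 1 has {1,2,3,5}; box has {1,2,3,4,7,8} → only 6 remains.
D4 = 4: row 4 has {1,3,6,7,8,9}; col 4 has {2,5,6,7,9}; box has {7} → only 4 remains.
E4 = 5: row 4 has {1,3,4,6,7,8,9}; col 5 has {2,3,4,6,7}; box has {4,7} → only 5 remains.
F4 = 2: row 4 has {1,3,4,5,6,7,8,9}; col 6 has {1,4,5,7,8,9}; box has {4,5,7} → only 2 remains.

2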